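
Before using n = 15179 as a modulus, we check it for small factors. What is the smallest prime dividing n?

43

15179 is odd.
Digit sum 23, not divisible by 3.
Ends in 9: not divisible by 5.
7: 15179 = 7·2168 + 3
11: 15179 = 11·1379 + 10
13: 15179 = 13·1167 + 8
17: 15179 = 17·892 + 15
19: 15179 = 19·798 + 17
23: 15179 = 23·659 + 22
29: 15179 = 29·523 + 12
31: 15179 = 31·489 + 20
37: 15179 = 37·410 + 9
41: 15179 = 41·370 + 9
43: 15179 = 43·353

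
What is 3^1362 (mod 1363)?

3^1 ≡ 3 (mod 1363)
3^2 ≡ 3^2 = 9 ≡ 9 (mod 1363)
3^4 ≡ 9^2 = 81 ≡ 81 (mod 1363)
3^8 ≡ 81^2 = 6561 ≡ 1109 (mod 1363)
3^16 ≡ 1109^2 = 1229881 ≡ 455 (mod 1363)
3^32 ≡ 455^2 = 207025 ≡ 1212 (mod 1363)
3^64 ≡ 1212^2 = 1468944 ≡ 993 (mod 1363)
3^128 ≡ 993^2 = 986049 ≡ 600 (mod 1363)
3^256 ≡ 600^2 = 360000 ≡ 168 (mod 1363)
3^512 ≡ 168^2 = 28224 ≡ 964 (mod 1363)
3^1024 ≡ 964^2 = 929296 ≡ 1093 (mod 1363)
1362 = 1024 + 256 + 64 + 16 + 2 in binary powers of 2.
So 3^1362 ≡ 1093 · 168 · 993 · 455 · 9 ≡ 760 (mod 1363).
Since 760 ≠ 1, base 3 is a Fermat witness: 1363 is composite.

760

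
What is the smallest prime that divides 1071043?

1071043 is odd.
Digit sum 16, not divisible by 3.
Ends in 3: not divisible by 5.
7: 1071043 = 7·153006 + 1
11: 1071043 = 11·97367 + 6
13: 1071043 = 13·82387 + 12
17: 1071043 = 17·63002 + 9
19: 1071043 = 19·56370 + 13
23: 1071043 = 23·46567 + 2
29: 1071043 = 29·36932 + 15
31: 1071043 = 31·34549 + 24
37: 1071043 = 37·28947 + 4
41: 1071043 = 41·26123

41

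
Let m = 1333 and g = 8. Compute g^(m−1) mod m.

64

8^1 ≡ 8 (mod 1333)
8^2 ≡ 8^2 = 64 ≡ 64 (mod 1333)
8^4 ≡ 64^2 = 4096 ≡ 97 (mod 1333)
8^8 ≡ 97^2 = 9409 ≡ 78 (mod 1333)
8^16 ≡ 78^2 = 6084 ≡ 752 (mod 1333)
8^32 ≡ 752^2 = 565504 ≡ 312 (mod 1333)
8^64 ≡ 312^2 = 97344 ≡ 35 (mod 1333)
8^128 ≡ 35^2 = 1225 ≡ 1225 (mod 1333)
8^256 ≡ 1225^2 = 1500625 ≡ 1000 (mod 1333)
8^512 ≡ 1000^2 = 1000000 ≡ 250 (mod 1333)
8^1024 ≡ 250^2 = 62500 ≡ 1182 (mod 1333)
1332 = 1024 + 256 + 32 + 16 + 4 in binary powers of 2.
So 8^1332 ≡ 1182 · 1000 · 312 · 752 · 97 ≡ 64 (mod 1333).
Since 64 ≠ 1, base 8 is a Fermat witness: 1333 is composite.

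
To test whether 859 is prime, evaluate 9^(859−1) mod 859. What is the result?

1

9^1 ≡ 9 (mod 859)
9^2 ≡ 9^2 = 81 ≡ 81 (mod 859)
9^4 ≡ 81^2 = 6561 ≡ 548 (mod 859)
9^8 ≡ 548^2 = 300304 ≡ 513 (mod 859)
9^16 ≡ 513^2 = 263169 ≡ 315 (mod 859)
9^32 ≡ 315^2 = 99225 ≡ 440 (mod 859)
9^64 ≡ 440^2 = 193600 ≡ 325 (mod 859)
9^128 ≡ 325^2 = 105625 ≡ 827 (mod 859)
9^256 ≡ 827^2 = 683929 ≡ 165 (mod 859)
9^512 ≡ 165^2 = 27225 ≡ 596 (mod 859)
858 = 512 + 256 + 64 + 16 + 8 + 2 in binary powers of 2.
So 9^858 ≡ 596 · 165 · 325 · 315 · 513 · 81 ≡ 1 (mod 859).
Since the result is 1, base 9 gives no evidence that 859 is composite.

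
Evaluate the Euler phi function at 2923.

2808

Factor: 2923 = 37 · 79.
φ(2923) = (37−1) · (79−1) = 36 · 78 = 2808.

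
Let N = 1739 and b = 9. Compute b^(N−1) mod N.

638

9^1 ≡ 9 (mod 1739)
9^2 ≡ 9^2 = 81 ≡ 81 (mod 1739)
9^4 ≡ 81^2 = 6561 ≡ 1344 (mod 1739)
9^8 ≡ 1344^2 = 1806336 ≡ 1254 (mod 1739)
9^16 ≡ 1254^2 = 1572516 ≡ 460 (mod 1739)
9^32 ≡ 460^2 = 211600 ≡ 1181 (mod 1739)
9^64 ≡ 1181^2 = 1394761 ≡ 83 (mod 1739)
9^128 ≡ 83^2 = 6889 ≡ 1672 (mod 1739)
9^256 ≡ 1672^2 = 2795584 ≡ 1011 (mod 1739)
9^512 ≡ 1011^2 = 1022121 ≡ 1328 (mod 1739)
9^1024 ≡ 1328^2 = 1763584 ≡ 238 (mod 1739)
1738 = 1024 + 512 + 128 + 64 + 8 + 2 in binary powers of 2.
So 9^1738 ≡ 238 · 1328 · 1672 · 83 · 1254 · 81 ≡ 638 (mod 1739).
Since 638 ≠ 1, base 9 is a Fermat witness: 1739 is composite.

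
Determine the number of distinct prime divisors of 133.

133 = 7 · 19
133 = 7 · 19, which has 2 distinct prime factors.

2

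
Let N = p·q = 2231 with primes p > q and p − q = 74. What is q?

Since p = q + 74, we have 2231 = q(q + 74), so q² + 74q − 2231 = 0.
Discriminant: 74² + 4·2231 = 5476 + 8924 = 14400; √14400 = 120.
q = (−74 + 120)/2 = 23, and p = q + 74 = 97.
Check: 23 · 97 = 2231.

23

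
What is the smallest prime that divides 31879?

31879 is odd.
Digit sum 28, not divisible by 3.
Ends in 9: not divisible by 5.
7: 31879 = 7·4554 + 1
11: 31879 = 11·2898 + 1
13: 31879 = 13·2452 + 3
17: 31879 = 17·1875 + 4
19: 31879 = 19·1677 + 16
23: 31879 = 23·1386 + 1
29: 31879 = 29·1099 + 8
31: 31879 = 31·1028 + 11
37: 31879 = 37·861 + 22
41: 31879 = 41·777 + 22
43: 31879 = 43·741 + 16
47: 31879 = 47·678 + 13
53: 31879 = 53·601 + 26
59: 31879 = 59·540 + 19
61: 31879 = 61·522 + 37
67: 31879 = 67·475 + 54
71: 31879 = 71·449

71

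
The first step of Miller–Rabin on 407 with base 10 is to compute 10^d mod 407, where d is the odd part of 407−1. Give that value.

285

407 − 1 = 406 = 2^1 · 203, so d = 203.
10^1 ≡ 10 (mod 407)
10^2 ≡ 10^2 = 100 ≡ 100 (mod 407)
10^4 ≡ 100^2 = 10000 ≡ 232 (mod 407)
10^8 ≡ 232^2 = 53824 ≡ 100 (mod 407)
10^16 ≡ 100^2 = 10000 ≡ 232 (mod 407)
10^32 ≡ 232^2 = 53824 ≡ 100 (mod 407)
10^64 ≡ 100^2 = 10000 ≡ 232 (mod 407)
10^128 ≡ 232^2 = 53824 ≡ 100 (mod 407)
203 = 128 + 64 + 8 + 2 + 1 in binary powers of 2.
So 10^203 ≡ 100 · 232 · 100 · 100 · 10 ≡ 285 (mod 407).
Squaring chain: 285; never reaches −1, so base 10 is a Miller–Rabin witness that 407 is composite.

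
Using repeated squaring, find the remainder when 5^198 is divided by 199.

5^1 ≡ 5 (mod 199)
5^2 ≡ 5^2 = 25 ≡ 25 (mod 199)
5^4 ≡ 25^2 = 625 ≡ 28 (mod 199)
5^8 ≡ 28^2 = 784 ≡ 187 (mod 199)
5^16 ≡ 187^2 = 34969 ≡ 144 (mod 199)
5^32 ≡ 144^2 = 20736 ≡ 40 (mod 199)
5^64 ≡ 40^2 = 1600 ≡ 8 (mod 199)
5^128 ≡ 8^2 = 64 ≡ 64 (mod 199)
198 = 128 + 64 + 4 + 2 in binary powers of 2.
So 5^198 ≡ 64 · 8 · 28 · 25 ≡ 1 (mod 199).
Since the result is 1, base 5 gives no evidence that 199 is composite.

1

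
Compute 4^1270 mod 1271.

1

4^1 ≡ 4 (mod 1271)
4^2 ≡ 4^2 = 16 ≡ 16 (mod 1271)
4^4 ≡ 16^2 = 256 ≡ 256 (mod 1271)
4^8 ≡ 256^2 = 65536 ≡ 715 (mod 1271)
4^16 ≡ 715^2 = 511225 ≡ 283 (mod 1271)
4^32 ≡ 283^2 = 80089 ≡ 16 (mod 1271)
4^64 ≡ 16^2 = 256 ≡ 256 (mod 1271)
4^128 ≡ 256^2 = 65536 ≡ 715 (mod 1271)
4^256 ≡ 715^2 = 511225 ≡ 283 (mod 1271)
4^512 ≡ 283^2 = 80089 ≡ 16 (mod 1271)
4^1024 ≡ 16^2 = 256 ≡ 256 (mod 1271)
1270 = 1024 + 128 + 64 + 32 + 16 + 4 + 2 in binary powers of 2.
So 4^1270 ≡ 256 · 715 · 256 · 16 · 283 · 256 · 16 ≡ 1 (mod 1271).
Since the result is 1, base 4 gives no evidence that 1271 is composite.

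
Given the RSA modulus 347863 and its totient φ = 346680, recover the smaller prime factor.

φ(n) = (p−1)(q−1) = n − (p+q) + 1, so p + q = 347863 − 346680 + 1 = 1184.
p and q are the roots of t² − 1184t + 347863 = 0.
Discriminant: 1184² − 4·347863 = 1401856 − 1391452 = 10404; √10404 = 102.
q = (1184 − 102)/2 = 541, p = (1184 + 102)/2 = 643.
Check: 541 · 643 = 347863.

541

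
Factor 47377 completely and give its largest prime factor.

73

47377 = 11 · 4307
4307 = 59 · 73
73 is prime.
So 47377 = 11 · 59 · 73; the largest prime factor is 73.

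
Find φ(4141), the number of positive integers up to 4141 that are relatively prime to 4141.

Factor: 4141 = 41 · 101.
φ(4141) = (41−1) · (101−1) = 40 · 100 = 4000.

4000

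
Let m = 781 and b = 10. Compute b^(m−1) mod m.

10^1 ≡ 10 (mod 781)
10^2 ≡ 10^2 = 100 ≡ 100 (mod 781)
10^4 ≡ 100^2 = 10000 ≡ 628 (mod 781)
10^8 ≡ 628^2 = 394384 ≡ 760 (mod 781)
10^16 ≡ 760^2 = 577600 ≡ 441 (mod 781)
10^32 ≡ 441^2 = 194481 ≡ 12 (mod 781)
10^64 ≡ 12^2 = 144 ≡ 144 (mod 781)
10^128 ≡ 144^2 = 20736 ≡ 430 (mod 781)
10^256 ≡ 430^2 = 184900 ≡ 584 (mod 781)
10^512 ≡ 584^2 = 341056 ≡ 540 (mod 781)
780 = 512 + 256 + 8 + 4 in binary powers of 2.
So 10^780 ≡ 540 · 584 · 760 · 628 ≡ 243 (mod 781).
Since 243 ≠ 1, base 10 is a Fermat witness: 781 is composite.

243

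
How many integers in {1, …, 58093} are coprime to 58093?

48384

Factor: 58093 = 7 · 43 · 193.
φ(58093) = (7−1) · (43−1) · (193−1) = 6 · 42 · 192 = 48384.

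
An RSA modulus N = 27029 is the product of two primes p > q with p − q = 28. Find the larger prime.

Since p = q + 28, we have 27029 = q(q + 28), so q² + 28q − 27029 = 0.
Discriminant: 28² + 4·27029 = 784 + 108116 = 108900; √108900 = 330.
q = (−28 + 330)/2 = 151, and p = q + 28 = 179.
Check: 151 · 179 = 27029.

179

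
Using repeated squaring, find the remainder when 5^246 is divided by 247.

220

5^1 ≡ 5 (mod 247)
5^2 ≡ 5^2 = 25 ≡ 25 (mod 247)
5^4 ≡ 25^2 = 625 ≡ 131 (mod 247)
5^8 ≡ 131^2 = 17161 ≡ 118 (mod 247)
5^16 ≡ 118^2 = 13924 ≡ 92 (mod 247)
5^32 ≡ 92^2 = 8464 ≡ 66 (mod 247)
5^64 ≡ 66^2 = 4356 ≡ 157 (mod 247)
5^128 ≡ 157^2 = 24649 ≡ 196 (mod 247)
246 = 128 + 64 + 32 + 16 + 4 + 2 in binary powers of 2.
So 5^246 ≡ 196 · 157 · 66 · 92 · 131 · 25 ≡ 220 (mod 247).
Since 220 ≠ 1, base 5 is a Fermat witness: 247 is composite.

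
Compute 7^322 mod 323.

83

7^1 ≡ 7 (mod 323)
7^2 ≡ 7^2 = 49 ≡ 49 (mod 323)
7^4 ≡ 49^2 = 2401 ≡ 140 (mod 323)
7^8 ≡ 140^2 = 19600 ≡ 220 (mod 323)
7^16 ≡ 220^2 = 48400 ≡ 273 (mod 323)
7^32 ≡ 273^2 = 74529 ≡ 239 (mod 323)
7^64 ≡ 239^2 = 57121 ≡ 273 (mod 323)
7^128 ≡ 273^2 = 74529 ≡ 239 (mod 323)
7^256 ≡ 239^2 = 57121 ≡ 273 (mod 323)
322 = 256 + 64 + 2 in binary powers of 2.
So 7^322 ≡ 273 · 273 · 49 ≡ 83 (mod 323).
Since 83 ≠ 1, base 7 is a Fermat witness: 323 is composite.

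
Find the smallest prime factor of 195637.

13

195637 is odd.
Digit sum 31, not divisible by 3.
Ends in 7: not divisible by 5.
7: 195637 = 7·27948 + 1
11: 195637 = 11·17785 + 2
13: 195637 = 13·15049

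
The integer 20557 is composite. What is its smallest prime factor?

61

20557 is odd.
Digit sum 19, not divisible by 3.
Ends in 7: not divisible by 5.
7: 20557 = 7·2936 + 5
11: 20557 = 11·1868 + 9
13: 20557 = 13·1581 + 4
17: 20557 = 17·1209 + 4
19: 20557 = 19·1081 + 18
23: 20557 = 23·893 + 18
29: 20557 = 29·708 + 25
31: 20557 = 31·663 + 4
37: 20557 = 37·555 + 22
41: 20557 = 41·501 + 16
43: 20557 = 43·478 + 3
47: 20557 = 47·437 + 18
53: 20557 = 53·387 + 46
59: 20557 = 59·348 + 25
61: 20557 = 61·337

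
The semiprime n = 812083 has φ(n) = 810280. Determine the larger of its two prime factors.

941

φ(n) = (p−1)(q−1) = n − (p+q) + 1, so p + q = 812083 − 810280 + 1 = 1804.
p and q are the roots of t² − 1804t + 812083 = 0.
Discriminant: 1804² − 4·812083 = 3254416 − 3248332 = 6084; √6084 = 78.
q = (1804 − 78)/2 = 863, p = (1804 + 78)/2 = 941.
Check: 863 · 941 = 812083.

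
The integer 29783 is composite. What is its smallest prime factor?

29783 is odd.
Digit sum 29, not divisible by 3.
Ends in 3: not divisible by 5.
7: 29783 = 7·4254 + 5
11: 29783 = 11·2707 + 6
13: 29783 = 13·2291

13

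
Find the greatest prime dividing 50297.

73

50297 = 13 · 3869
3869 = 53 · 73
73 is prime.
So 50297 = 13 · 53 · 73; the largest prime factor is 73.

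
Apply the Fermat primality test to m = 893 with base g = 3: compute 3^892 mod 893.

852

3^1 ≡ 3 (mod 893)
3^2 ≡ 3^2 = 9 ≡ 9 (mod 893)
3^4 ≡ 9^2 = 81 ≡ 81 (mod 893)
3^8 ≡ 81^2 = 6561 ≡ 310 (mod 893)
3^16 ≡ 310^2 = 96100 ≡ 549 (mod 893)
3^32 ≡ 549^2 = 301401 ≡ 460 (mod 893)
3^64 ≡ 460^2 = 211600 ≡ 852 (mod 893)
3^128 ≡ 852^2 = 725904 ≡ 788 (mod 893)
3^256 ≡ 788^2 = 620944 ≡ 309 (mod 893)
3^512 ≡ 309^2 = 95481 ≡ 823 (mod 893)
892 = 512 + 256 + 64 + 32 + 16 + 8 + 4 in binary powers of 2.
So 3^892 ≡ 823 · 309 · 852 · 460 · 549 · 310 · 81 ≡ 852 (mod 893).
Since 852 ≠ 1, base 3 is a Fermat witness: 893 is composite.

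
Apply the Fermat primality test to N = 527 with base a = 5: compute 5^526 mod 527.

253

5^1 ≡ 5 (mod 527)
5^2 ≡ 5^2 = 25 ≡ 25 (mod 527)
5^4 ≡ 25^2 = 625 ≡ 98 (mod 527)
5^8 ≡ 98^2 = 9604 ≡ 118 (mod 527)
5^16 ≡ 118^2 = 13924 ≡ 222 (mod 527)
5^32 ≡ 222^2 = 49284 ≡ 273 (mod 527)
5^64 ≡ 273^2 = 74529 ≡ 222 (mod 527)
5^128 ≡ 222^2 = 49284 ≡ 273 (mod 527)
5^256 ≡ 273^2 = 74529 ≡ 222 (mod 527)
5^512 ≡ 222^2 = 49284 ≡ 273 (mod 527)
526 = 512 + 8 + 4 + 2 in binary powers of 2.
So 5^526 ≡ 273 · 118 · 98 · 25 ≡ 253 (mod 527).
Since 253 ≠ 1, base 5 is a Fermat witness: 527 is composite.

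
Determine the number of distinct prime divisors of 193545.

193545 = 3^2 · 21505
21505 = 5 · 4301
4301 = 11 · 391
391 = 17 · 23
193545 = 3^2 · 5 · 11 · 17 · 23, which has 5 distinct prime factors.

5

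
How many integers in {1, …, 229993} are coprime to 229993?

Factor: 229993 = 17 · 83 · 163.
φ(229993) = (17−1) · (83−1) · (163−1) = 16 · 82 · 162 = 212544.

212544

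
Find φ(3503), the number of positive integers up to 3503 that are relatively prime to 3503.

3360

Factor: 3503 = 31 · 113.
φ(3503) = (31−1) · (113−1) = 30 · 112 = 3360.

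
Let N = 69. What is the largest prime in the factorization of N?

23

69 = 3 · 23
23 is prime.
So 69 = 3 · 23; the largest prime factor is 23.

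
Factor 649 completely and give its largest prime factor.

59

649 = 11 · 59
59 is prime.
So 649 = 11 · 59; the largest prime factor is 59.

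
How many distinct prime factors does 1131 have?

1131 = 3 · 377
377 = 13 · 29
1131 = 3 · 13 · 29, which has 3 distinct prime factors.

3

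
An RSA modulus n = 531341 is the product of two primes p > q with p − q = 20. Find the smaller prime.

719

Since p = q + 20, we have 531341 = q(q + 20), so q² + 20q − 531341 = 0.
Discriminant: 20² + 4·531341 = 400 + 2125364 = 2125764; √2125764 = 1458.
q = (−20 + 1458)/2 = 719, and p = q + 20 = 739.
Check: 719 · 739 = 531341.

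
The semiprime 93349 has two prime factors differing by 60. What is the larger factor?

Since p = q + 60, we have 93349 = q(q + 60), so q² + 60q − 93349 = 0.
Discriminant: 60² + 4·93349 = 3600 + 373396 = 376996; √376996 = 614.
q = (−60 + 614)/2 = 277, and p = q + 60 = 337.
Check: 277 · 337 = 93349.

337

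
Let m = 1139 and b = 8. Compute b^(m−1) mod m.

8^1 ≡ 8 (mod 1139)
8^2 ≡ 8^2 = 64 ≡ 64 (mod 1139)
8^4 ≡ 64^2 = 4096 ≡ 679 (mod 1139)
8^8 ≡ 679^2 = 461041 ≡ 885 (mod 1139)
8^16 ≡ 885^2 = 783225 ≡ 732 (mod 1139)
8^32 ≡ 732^2 = 535824 ≡ 494 (mod 1139)
8^64 ≡ 494^2 = 244036 ≡ 290 (mod 1139)
8^128 ≡ 290^2 = 84100 ≡ 953 (mod 1139)
8^256 ≡ 953^2 = 908209 ≡ 426 (mod 1139)
8^512 ≡ 426^2 = 181476 ≡ 375 (mod 1139)
8^1024 ≡ 375^2 = 140625 ≡ 528 (mod 1139)
1138 = 1024 + 64 + 32 + 16 + 2 in binary powers of 2.
So 8^1138 ≡ 528 · 290 · 494 · 732 · 64 ≡ 1067 (mod 1139).
Since 1067 ≠ 1, base 8 is a Fermat witness: 1139 is composite.

1067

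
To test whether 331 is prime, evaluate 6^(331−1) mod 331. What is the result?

6^1 ≡ 6 (mod 331)
6^2 ≡ 6^2 = 36 ≡ 36 (mod 331)
6^4 ≡ 36^2 = 1296 ≡ 303 (mod 331)
6^8 ≡ 303^2 = 91809 ≡ 122 (mod 331)
6^16 ≡ 122^2 = 14884 ≡ 320 (mod 331)
6^32 ≡ 320^2 = 102400 ≡ 121 (mod 331)
6^64 ≡ 121^2 = 14641 ≡ 77 (mod 331)
6^128 ≡ 77^2 = 5929 ≡ 302 (mod 331)
6^256 ≡ 302^2 = 91204 ≡ 179 (mod 331)
330 = 256 + 64 + 8 + 2 in binary powers of 2.
So 6^330 ≡ 179 · 77 · 122 · 36 ≡ 1 (mod 331).
Since the result is 1, base 6 gives no evidence that 331 is composite.

1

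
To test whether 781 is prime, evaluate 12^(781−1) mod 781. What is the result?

12^1 ≡ 12 (mod 781)
12^2 ≡ 12^2 = 144 ≡ 144 (mod 781)
12^4 ≡ 144^2 = 20736 ≡ 430 (mod 781)
12^8 ≡ 430^2 = 184900 ≡ 584 (mod 781)
12^16 ≡ 584^2 = 341056 ≡ 540 (mod 781)
12^32 ≡ 540^2 = 291600 ≡ 287 (mod 781)
12^64 ≡ 287^2 = 82369 ≡ 364 (mod 781)
12^128 ≡ 364^2 = 132496 ≡ 507 (mod 781)
12^256 ≡ 507^2 = 257049 ≡ 100 (mod 781)
12^512 ≡ 100^2 = 10000 ≡ 628 (mod 781)
780 = 512 + 256 + 8 + 4 in binary powers of 2.
So 12^780 ≡ 628 · 100 · 584 · 430 ≡ 529 (mod 781).
Since 529 ≠ 1, base 12 is a Fermat witness: 781 is composite.

529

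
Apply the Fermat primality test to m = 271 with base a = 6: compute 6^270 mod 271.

1

6^1 ≡ 6 (mod 271)
6^2 ≡ 6^2 = 36 ≡ 36 (mod 271)
6^4 ≡ 36^2 = 1296 ≡ 212 (mod 271)
6^8 ≡ 212^2 = 44944 ≡ 229 (mod 271)
6^16 ≡ 229^2 = 52441 ≡ 138 (mod 271)
6^32 ≡ 138^2 = 19044 ≡ 74 (mod 271)
6^64 ≡ 74^2 = 5476 ≡ 56 (mod 271)
6^128 ≡ 56^2 = 3136 ≡ 155 (mod 271)
6^256 ≡ 155^2 = 24025 ≡ 177 (mod 271)
270 = 256 + 8 + 4 + 2 in binary powers of 2.
So 6^270 ≡ 177 · 229 · 212 · 36 ≡ 1 (mod 271).
Since the result is 1, base 6 gives no evidence that 271 is composite.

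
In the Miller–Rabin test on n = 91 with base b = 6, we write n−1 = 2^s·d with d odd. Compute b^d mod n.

83

91 − 1 = 90 = 2^1 · 45, so d = 45.
6^1 ≡ 6 (mod 91)
6^2 ≡ 6^2 = 36 ≡ 36 (mod 91)
6^4 ≡ 36^2 = 1296 ≡ 22 (mod 91)
6^8 ≡ 22^2 = 484 ≡ 29 (mod 91)
6^16 ≡ 29^2 = 841 ≡ 22 (mod 91)
6^32 ≡ 22^2 = 484 ≡ 29 (mod 91)
45 = 32 + 8 + 4 + 1 in binary powers of 2.
So 6^45 ≡ 29 · 29 · 22 · 6 ≡ 83 (mod 91).
Squaring chain: 83; never reaches −1, so base 6 is a Miller–Rabin witness that 91 is composite.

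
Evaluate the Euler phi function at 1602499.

Factor: 1602499 = 59 · 157 · 173.
φ(1602499) = (59−1) · (157−1) · (173−1) = 58 · 156 · 172 = 1556256.

1556256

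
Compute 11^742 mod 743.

11^1 ≡ 11 (mod 743)
11^2 ≡ 11^2 = 121 ≡ 121 (mod 743)
11^4 ≡ 121^2 = 14641 ≡ 524 (mod 743)
11^8 ≡ 524^2 = 274576 ≡ 409 (mod 743)
11^16 ≡ 409^2 = 167281 ≡ 106 (mod 743)
11^32 ≡ 106^2 = 11236 ≡ 91 (mod 743)
11^64 ≡ 91^2 = 8281 ≡ 108 (mod 743)
11^128 ≡ 108^2 = 11664 ≡ 519 (mod 743)
11^256 ≡ 519^2 = 269361 ≡ 395 (mod 743)
11^512 ≡ 395^2 = 156025 ≡ 738 (mod 743)
742 = 512 + 128 + 64 + 32 + 4 + 2 in binary powers of 2.
So 11^742 ≡ 738 · 519 · 108 · 91 · 524 · 121 ≡ 1 (mod 743).
Since the result is 1, base 11 gives no evidence that 743 is composite.

1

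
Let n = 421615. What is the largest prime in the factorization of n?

53

421615 = 5 · 84323
84323 = 37 · 2279
2279 = 43 · 53
53 is prime.
So 421615 = 5 · 37 · 43 · 53; the largest prime factor is 53.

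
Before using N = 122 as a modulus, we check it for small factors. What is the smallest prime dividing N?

122 is even: 2 divides it.

2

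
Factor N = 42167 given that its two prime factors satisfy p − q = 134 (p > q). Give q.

149

Since p = q + 134, we have 42167 = q(q + 134), so q² + 134q − 42167 = 0.
Discriminant: 134² + 4·42167 = 17956 + 168668 = 186624; √186624 = 432.
q = (−134 + 432)/2 = 149, and p = q + 134 = 283.
Check: 149 · 283 = 42167.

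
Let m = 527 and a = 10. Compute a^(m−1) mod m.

10^1 ≡ 10 (mod 527)
10^2 ≡ 10^2 = 100 ≡ 100 (mod 527)
10^4 ≡ 100^2 = 10000 ≡ 514 (mod 527)
10^8 ≡ 514^2 = 264196 ≡ 169 (mod 527)
10^16 ≡ 169^2 = 28561 ≡ 103 (mod 527)
10^32 ≡ 103^2 = 10609 ≡ 69 (mod 527)
10^64 ≡ 69^2 = 4761 ≡ 18 (mod 527)
10^128 ≡ 18^2 = 324 ≡ 324 (mod 527)
10^256 ≡ 324^2 = 104976 ≡ 103 (mod 527)
10^512 ≡ 103^2 = 10609 ≡ 69 (mod 527)
526 = 512 + 8 + 4 + 2 in binary powers of 2.
So 10^526 ≡ 69 · 169 · 514 · 100 ≡ 382 (mod 527).
Since 382 ≠ 1, base 10 is a Fermat witness: 527 is composite.

382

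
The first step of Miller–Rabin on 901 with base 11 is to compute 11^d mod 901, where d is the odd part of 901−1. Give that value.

623

901 − 1 = 900 = 2^2 · 225, so d = 225.
11^1 ≡ 11 (mod 901)
11^2 ≡ 11^2 = 121 ≡ 121 (mod 901)
11^4 ≡ 121^2 = 14641 ≡ 225 (mod 901)
11^8 ≡ 225^2 = 50625 ≡ 169 (mod 901)
11^16 ≡ 169^2 = 28561 ≡ 630 (mod 901)
11^32 ≡ 630^2 = 396900 ≡ 460 (mod 901)
11^64 ≡ 460^2 = 211600 ≡ 766 (mod 901)
11^128 ≡ 766^2 = 586756 ≡ 205 (mod 901)
225 = 128 + 64 + 32 + 1 in binary powers of 2.
So 11^225 ≡ 205 · 766 · 460 · 11 ≡ 623 (mod 901).
Squaring chain: 623 → 699; never reaches −1, so base 11 is a Miller–Rabin witness that 901 is composite.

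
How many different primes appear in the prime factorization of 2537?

2

2537 = 43 · 59
2537 = 43 · 59, which has 2 distinct prime factors.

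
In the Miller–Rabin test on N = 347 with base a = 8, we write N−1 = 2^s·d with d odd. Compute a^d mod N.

347 − 1 = 346 = 2^1 · 173, so d = 173.
8^1 ≡ 8 (mod 347)
8^2 ≡ 8^2 = 64 ≡ 64 (mod 347)
8^4 ≡ 64^2 = 4096 ≡ 279 (mod 347)
8^8 ≡ 279^2 = 77841 ≡ 113 (mod 347)
8^16 ≡ 113^2 = 12769 ≡ 277 (mod 347)
8^32 ≡ 277^2 = 76729 ≡ 42 (mod 347)
8^64 ≡ 42^2 = 1764 ≡ 29 (mod 347)
8^128 ≡ 29^2 = 841 ≡ 147 (mod 347)
173 = 128 + 32 + 8 + 4 + 1 in binary powers of 2.
So 8^173 ≡ 147 · 42 · 113 · 279 · 8 ≡ 346 (mod 347).
Since 8^d ≡ 346 (mod 347), base 8 does not prove 347 composite.

346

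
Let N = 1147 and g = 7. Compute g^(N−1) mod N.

1120

7^1 ≡ 7 (mod 1147)
7^2 ≡ 7^2 = 49 ≡ 49 (mod 1147)
7^4 ≡ 49^2 = 2401 ≡ 107 (mod 1147)
7^8 ≡ 107^2 = 11449 ≡ 1126 (mod 1147)
7^16 ≡ 1126^2 = 1267876 ≡ 441 (mod 1147)
7^32 ≡ 441^2 = 194481 ≡ 638 (mod 1147)
7^64 ≡ 638^2 = 407044 ≡ 1006 (mod 1147)
7^128 ≡ 1006^2 = 1012036 ≡ 382 (mod 1147)
7^256 ≡ 382^2 = 145924 ≡ 255 (mod 1147)
7^512 ≡ 255^2 = 65025 ≡ 793 (mod 1147)
7^1024 ≡ 793^2 = 628849 ≡ 293 (mod 1147)
1146 = 1024 + 64 + 32 + 16 + 8 + 2 in binary powers of 2.
So 7^1146 ≡ 293 · 1006 · 638 · 441 · 1126 · 49 ≡ 1120 (mod 1147).
Since 1120 ≠ 1, base 7 is a Fermat witness: 1147 is composite.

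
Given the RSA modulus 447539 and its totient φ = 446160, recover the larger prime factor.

φ(n) = (p−1)(q−1) = n − (p+q) + 1, so p + q = 447539 − 446160 + 1 = 1380.
p and q are the roots of t² − 1380t + 447539 = 0.
Discriminant: 1380² − 4·447539 = 1904400 − 1790156 = 114244; √114244 = 338.
q = (1380 − 338)/2 = 521, p = (1380 + 338)/2 = 859.
Check: 521 · 859 = 447539.

859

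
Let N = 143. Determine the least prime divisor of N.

143 is odd.
Digit sum 8, not divisible by 3.
Ends in 3: not divisible by 5.
7: 143 = 7·20 + 3
11: 143 = 11·13

11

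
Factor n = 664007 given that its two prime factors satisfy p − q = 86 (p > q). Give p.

859

Since p = q + 86, we have 664007 = q(q + 86), so q² + 86q − 664007 = 0.
Discriminant: 86² + 4·664007 = 7396 + 2656028 = 2663424; √2663424 = 1632.
q = (−86 + 1632)/2 = 773, and p = q + 86 = 859.
Check: 773 · 859 = 664007.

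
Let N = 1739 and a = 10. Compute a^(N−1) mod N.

10^1 ≡ 10 (mod 1739)
10^2 ≡ 10^2 = 100 ≡ 100 (mod 1739)
10^4 ≡ 100^2 = 10000 ≡ 1305 (mod 1739)
10^8 ≡ 1305^2 = 1703025 ≡ 544 (mod 1739)
10^16 ≡ 544^2 = 295936 ≡ 306 (mod 1739)
10^32 ≡ 306^2 = 93636 ≡ 1469 (mod 1739)
10^64 ≡ 1469^2 = 2157961 ≡ 1601 (mod 1739)
10^128 ≡ 1601^2 = 2563201 ≡ 1654 (mod 1739)
10^256 ≡ 1654^2 = 2735716 ≡ 269 (mod 1739)
10^512 ≡ 269^2 = 72361 ≡ 1062 (mod 1739)
10^1024 ≡ 1062^2 = 1127844 ≡ 972 (mod 1739)
1738 = 1024 + 512 + 128 + 64 + 8 + 2 in binary powers of 2.
So 10^1738 ≡ 972 · 1062 · 1654 · 1601 · 544 · 100 ≡ 1231 (mod 1739).
Since 1231 ≠ 1, base 10 is a Fermat witness: 1739 is composite.

1231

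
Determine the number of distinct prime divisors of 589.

2

589 = 19 · 31
589 = 19 · 31, which has 2 distinct prime factors.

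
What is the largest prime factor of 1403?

1403 = 23 · 61
61 is prime.
So 1403 = 23 · 61; the largest prime factor is 61.

61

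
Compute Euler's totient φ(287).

240

Factor: 287 = 7 · 41.
φ(287) = (7−1) · (41−1) = 6 · 40 = 240.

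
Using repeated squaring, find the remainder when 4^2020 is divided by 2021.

385

4^1 ≡ 4 (mod 2021)
4^2 ≡ 4^2 = 16 ≡ 16 (mod 2021)
4^4 ≡ 16^2 = 256 ≡ 256 (mod 2021)
4^8 ≡ 256^2 = 65536 ≡ 864 (mod 2021)
4^16 ≡ 864^2 = 746496 ≡ 747 (mod 2021)
4^32 ≡ 747^2 = 558009 ≡ 213 (mod 2021)
4^64 ≡ 213^2 = 45369 ≡ 907 (mod 2021)
4^128 ≡ 907^2 = 822649 ≡ 102 (mod 2021)
4^256 ≡ 102^2 = 10404 ≡ 299 (mod 2021)
4^512 ≡ 299^2 = 89401 ≡ 477 (mod 2021)
4^1024 ≡ 477^2 = 227529 ≡ 1177 (mod 2021)
2020 = 1024 + 512 + 256 + 128 + 64 + 32 + 4 in binary powers of 2.
So 4^2020 ≡ 1177 · 477 · 299 · 102 · 907 · 213 · 256 ≡ 385 (mod 2021).
Since 385 ≠ 1, base 4 is a Fermat witness: 2021 is composite.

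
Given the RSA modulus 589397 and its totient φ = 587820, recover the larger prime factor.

971

φ(n) = (p−1)(q−1) = n − (p+q) + 1, so p + q = 589397 − 587820 + 1 = 1578.
p and q are the roots of t² − 1578t + 589397 = 0.
Discriminant: 1578² − 4·589397 = 2490084 − 2357588 = 132496; √132496 = 364.
q = (1578 − 364)/2 = 607, p = (1578 + 364)/2 = 971.
Check: 607 · 971 = 589397.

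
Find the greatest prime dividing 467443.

467443 = 61 · 7663
7663 = 79 · 97
97 is prime.
So 467443 = 61 · 79 · 97; the largest prime factor is 97.

97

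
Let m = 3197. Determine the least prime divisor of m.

23

3197 is odd.
Digit sum 20, not divisible by 3.
Ends in 7: not divisible by 5.
7: 3197 = 7·456 + 5
11: 3197 = 11·290 + 7
13: 3197 = 13·245 + 12
17: 3197 = 17·188 + 1
19: 3197 = 19·168 + 5
23: 3197 = 23·139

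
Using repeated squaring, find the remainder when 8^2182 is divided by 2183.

8^1 ≡ 8 (mod 2183)
8^2 ≡ 8^2 = 64 ≡ 64 (mod 2183)
8^4 ≡ 64^2 = 4096 ≡ 1913 (mod 2183)
8^8 ≡ 1913^2 = 3659569 ≡ 861 (mod 2183)
8^16 ≡ 861^2 = 741321 ≡ 1284 (mod 2183)
8^32 ≡ 1284^2 = 1648656 ≡ 491 (mod 2183)
8^64 ≡ 491^2 = 241081 ≡ 951 (mod 2183)
8^128 ≡ 951^2 = 904401 ≡ 639 (mod 2183)
8^256 ≡ 639^2 = 408321 ≡ 100 (mod 2183)
8^512 ≡ 100^2 = 10000 ≡ 1268 (mod 2183)
8^1024 ≡ 1268^2 = 1607824 ≡ 1136 (mod 2183)
8^2048 ≡ 1136^2 = 1290496 ≡ 343 (mod 2183)
2182 = 2048 + 128 + 4 + 2 in binary powers of 2.
So 8^2182 ≡ 343 · 639 · 1913 · 64 ≡ 2009 (mod 2183).
Since 2009 ≠ 1, base 8 is a Fermat witness: 2183 is composite.

2009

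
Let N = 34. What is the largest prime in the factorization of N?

17

34 = 2 · 17
17 is prime.
So 34 = 2 · 17; the largest prime factor is 17.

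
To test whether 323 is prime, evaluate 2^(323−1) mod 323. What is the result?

157

2^1 ≡ 2 (mod 323)
2^2 ≡ 2^2 = 4 ≡ 4 (mod 323)
2^4 ≡ 4^2 = 16 ≡ 16 (mod 323)
2^8 ≡ 16^2 = 256 ≡ 256 (mod 323)
2^16 ≡ 256^2 = 65536 ≡ 290 (mod 323)
2^32 ≡ 290^2 = 84100 ≡ 120 (mod 323)
2^64 ≡ 120^2 = 14400 ≡ 188 (mod 323)
2^128 ≡ 188^2 = 35344 ≡ 137 (mod 323)
2^256 ≡ 137^2 = 18769 ≡ 35 (mod 323)
322 = 256 + 64 + 2 in binary powers of 2.
So 2^322 ≡ 35 · 188 · 4 ≡ 157 (mod 323).
Since 157 ≠ 1, base 2 is a Fermat witness: 323 is composite.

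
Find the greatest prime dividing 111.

37

111 = 3 · 37
37 is prime.
So 111 = 3 · 37; the largest prime factor is 37.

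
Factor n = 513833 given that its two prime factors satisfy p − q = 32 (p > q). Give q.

701

Since p = q + 32, we have 513833 = q(q + 32), so q² + 32q − 513833 = 0.
Discriminant: 32² + 4·513833 = 1024 + 2055332 = 2056356; √2056356 = 1434.
q = (−32 + 1434)/2 = 701, and p = q + 32 = 733.
Check: 701 · 733 = 513833.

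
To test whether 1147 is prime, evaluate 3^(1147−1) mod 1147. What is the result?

3^1 ≡ 3 (mod 1147)
3^2 ≡ 3^2 = 9 ≡ 9 (mod 1147)
3^4 ≡ 9^2 = 81 ≡ 81 (mod 1147)
3^8 ≡ 81^2 = 6561 ≡ 826 (mod 1147)
3^16 ≡ 826^2 = 682276 ≡ 958 (mod 1147)
3^32 ≡ 958^2 = 917764 ≡ 164 (mod 1147)
3^64 ≡ 164^2 = 26896 ≡ 515 (mod 1147)
3^128 ≡ 515^2 = 265225 ≡ 268 (mod 1147)
3^256 ≡ 268^2 = 71824 ≡ 710 (mod 1147)
3^512 ≡ 710^2 = 504100 ≡ 567 (mod 1147)
3^1024 ≡ 567^2 = 321489 ≡ 329 (mod 1147)
1146 = 1024 + 64 + 32 + 16 + 8 + 2 in binary powers of 2.
So 3^1146 ≡ 329 · 515 · 164 · 958 · 826 · 9 ≡ 47 (mod 1147).
Since 47 ≠ 1, base 3 is a Fermat witness: 1147 is composite.

47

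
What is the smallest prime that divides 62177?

97

62177 is odd.
Digit sum 23, not divisible by 3.
Ends in 7: not divisible by 5.
7: 62177 = 7·8882 + 3
11: 62177 = 11·5652 + 5
13: 62177 = 13·4782 + 11
17: 62177 = 17·3657 + 8
19: 62177 = 19·3272 + 9
23: 62177 = 23·2703 + 8
29: 62177 = 29·2144 + 1
31: 62177 = 31·2005 + 22
37: 62177 = 37·1680 + 17
41: 62177 = 41·1516 + 21
43: 62177 = 43·1445 + 42
47: 62177 = 47·1322 + 43
53: 62177 = 53·1173 + 8
59: 62177 = 59·1053 + 50
61: 62177 = 61·1019 + 18
67: 62177 = 67·928 + 1
71: 62177 = 71·875 + 52
73: 62177 = 73·851 + 54
79: 62177 = 79·787 + 4
83: 62177 = 83·749 + 10
89: 62177 = 89·698 + 55
97: 62177 = 97·641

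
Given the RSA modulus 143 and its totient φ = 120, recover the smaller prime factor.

11

φ(n) = (p−1)(q−1) = n − (p+q) + 1, so p + q = 143 − 120 + 1 = 24.
p and q are the roots of t² − 24t + 143 = 0.
Discriminant: 24² − 4·143 = 576 − 572 = 4; √4 = 2.
q = (24 − 2)/2 = 11, p = (24 + 2)/2 = 13.
Check: 11 · 13 = 143.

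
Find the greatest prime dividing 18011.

83

18011 = 7 · 2573
2573 = 31 · 83
83 is prime.
So 18011 = 7 · 31 · 83; the largest prime factor is 83.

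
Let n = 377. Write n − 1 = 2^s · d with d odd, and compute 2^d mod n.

377 − 1 = 376 = 2^3 · 47, so d = 47.
2^1 ≡ 2 (mod 377)
2^2 ≡ 2^2 = 4 ≡ 4 (mod 377)
2^4 ≡ 4^2 = 16 ≡ 16 (mod 377)
2^8 ≡ 16^2 = 256 ≡ 256 (mod 377)
2^16 ≡ 256^2 = 65536 ≡ 315 (mod 377)
2^32 ≡ 315^2 = 99225 ≡ 74 (mod 377)
47 = 32 + 8 + 4 + 2 + 1 in binary powers of 2.
So 2^47 ≡ 74 · 256 · 16 · 4 · 2 ≡ 345 (mod 377).
Squaring chain: 345 → 270 → 139; never reaches −1, so base 2 is a Miller–Rabin witness that 377 is composite.

345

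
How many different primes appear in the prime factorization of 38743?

38743 = 17 · 2279
2279 = 43 · 53
38743 = 17 · 43 · 53, which has 3 distinct prime factors.

3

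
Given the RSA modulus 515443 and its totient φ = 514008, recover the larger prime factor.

φ(n) = (p−1)(q−1) = n − (p+q) + 1, so p + q = 515443 − 514008 + 1 = 1436.
p and q are the roots of t² − 1436t + 515443 = 0.
Discriminant: 1436² − 4·515443 = 2062096 − 2061772 = 324; √324 = 18.
q = (1436 − 18)/2 = 709, p = (1436 + 18)/2 = 727.
Check: 709 · 727 = 515443.

727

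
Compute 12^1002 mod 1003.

264

12^1 ≡ 12 (mod 1003)
12^2 ≡ 12^2 = 144 ≡ 144 (mod 1003)
12^4 ≡ 144^2 = 20736 ≡ 676 (mod 1003)
12^8 ≡ 676^2 = 456976 ≡ 611 (mod 1003)
12^16 ≡ 611^2 = 373321 ≡ 205 (mod 1003)
12^32 ≡ 205^2 = 42025 ≡ 902 (mod 1003)
12^64 ≡ 902^2 = 813604 ≡ 171 (mod 1003)
12^128 ≡ 171^2 = 29241 ≡ 154 (mod 1003)
12^256 ≡ 154^2 = 23716 ≡ 647 (mod 1003)
12^512 ≡ 647^2 = 418609 ≡ 358 (mod 1003)
1002 = 512 + 256 + 128 + 64 + 32 + 8 + 2 in binary powers of 2.
So 12^1002 ≡ 358 · 647 · 154 · 171 · 902 · 611 · 144 ≡ 264 (mod 1003).
Since 264 ≠ 1, base 12 is a Fermat witness: 1003 is composite.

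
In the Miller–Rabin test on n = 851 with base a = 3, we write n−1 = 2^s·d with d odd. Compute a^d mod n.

851 − 1 = 850 = 2^1 · 425, so d = 425.
3^1 ≡ 3 (mod 851)
3^2 ≡ 3^2 = 9 ≡ 9 (mod 851)
3^4 ≡ 9^2 = 81 ≡ 81 (mod 851)
3^8 ≡ 81^2 = 6561 ≡ 604 (mod 851)
3^16 ≡ 604^2 = 364816 ≡ 588 (mod 851)
3^32 ≡ 588^2 = 345744 ≡ 238 (mod 851)
3^64 ≡ 238^2 = 56644 ≡ 478 (mod 851)
3^128 ≡ 478^2 = 228484 ≡ 416 (mod 851)
3^256 ≡ 416^2 = 173056 ≡ 303 (mod 851)
425 = 256 + 128 + 32 + 8 + 1 in binary powers of 2.
So 3^425 ≡ 303 · 416 · 238 · 604 · 3 ≡ 324 (mod 851).
Squaring chain: 324; never reaches −1, so base 3 is a Miller–Rabin witness that 851 is composite.

324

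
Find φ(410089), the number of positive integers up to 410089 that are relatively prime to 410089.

Factor: 410089 = 29 · 79 · 179.
φ(410089) = (29−1) · (79−1) · (179−1) = 28 · 78 · 178 = 388752.

388752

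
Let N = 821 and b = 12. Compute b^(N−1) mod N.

12^1 ≡ 12 (mod 821)
12^2 ≡ 12^2 = 144 ≡ 144 (mod 821)
12^4 ≡ 144^2 = 20736 ≡ 211 (mod 821)
12^8 ≡ 211^2 = 44521 ≡ 187 (mod 821)
12^16 ≡ 187^2 = 34969 ≡ 487 (mod 821)
12^32 ≡ 487^2 = 237169 ≡ 721 (mod 821)
12^64 ≡ 721^2 = 519841 ≡ 148 (mod 821)
12^128 ≡ 148^2 = 21904 ≡ 558 (mod 821)
12^256 ≡ 558^2 = 311364 ≡ 205 (mod 821)
12^512 ≡ 205^2 = 42025 ≡ 154 (mod 821)
820 = 512 + 256 + 32 + 16 + 4 in binary powers of 2.
So 12^820 ≡ 154 · 205 · 721 · 487 · 211 ≡ 1 (mod 821).
Since the result is 1, base 12 gives no evidence that 821 is composite.

1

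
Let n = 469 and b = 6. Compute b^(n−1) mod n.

6^1 ≡ 6 (mod 469)
6^2 ≡ 6^2 = 36 ≡ 36 (mod 469)
6^4 ≡ 36^2 = 1296 ≡ 358 (mod 469)
6^8 ≡ 358^2 = 128164 ≡ 127 (mod 469)
6^16 ≡ 127^2 = 16129 ≡ 183 (mod 469)
6^32 ≡ 183^2 = 33489 ≡ 190 (mod 469)
6^64 ≡ 190^2 = 36100 ≡ 456 (mod 469)
6^128 ≡ 456^2 = 207936 ≡ 169 (mod 469)
6^256 ≡ 169^2 = 28561 ≡ 421 (mod 469)
468 = 256 + 128 + 64 + 16 + 4 in binary powers of 2.
So 6^468 ≡ 421 · 169 · 456 · 183 · 358 ≡ 225 (mod 469).
Since 225 ≠ 1, base 6 is a Fermat witness: 469 is composite.

225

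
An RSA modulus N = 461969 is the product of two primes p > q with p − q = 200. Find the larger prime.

787

Since p = q + 200, we have 461969 = q(q + 200), so q² + 200q − 461969 = 0.
Discriminant: 200² + 4·461969 = 40000 + 1847876 = 1887876; √1887876 = 1374.
q = (−200 + 1374)/2 = 587, and p = q + 200 = 787.
Check: 587 · 787 = 461969.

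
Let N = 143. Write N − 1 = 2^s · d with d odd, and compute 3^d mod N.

113

143 − 1 = 142 = 2^1 · 71, so d = 71.
3^1 ≡ 3 (mod 143)
3^2 ≡ 3^2 = 9 ≡ 9 (mod 143)
3^4 ≡ 9^2 = 81 ≡ 81 (mod 143)
3^8 ≡ 81^2 = 6561 ≡ 126 (mod 143)
3^16 ≡ 126^2 = 15876 ≡ 3 (mod 143)
3^32 ≡ 3^2 = 9 ≡ 9 (mod 143)
3^64 ≡ 9^2 = 81 ≡ 81 (mod 143)
71 = 64 + 4 + 2 + 1 in binary powers of 2.
So 3^71 ≡ 81 · 81 · 9 · 3 ≡ 113 (mod 143).
Squaring chain: 113; never reaches −1, so base 3 is a Miller–Rabin witness that 143 is composite.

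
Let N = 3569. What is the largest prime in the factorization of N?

3569 = 43 · 83
83 is prime.
So 3569 = 43 · 83; the largest prime factor is 83.

83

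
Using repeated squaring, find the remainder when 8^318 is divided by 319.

8^1 ≡ 8 (mod 319)
8^2 ≡ 8^2 = 64 ≡ 64 (mod 319)
8^4 ≡ 64^2 = 4096 ≡ 268 (mod 319)
8^8 ≡ 268^2 = 71824 ≡ 49 (mod 319)
8^16 ≡ 49^2 = 2401 ≡ 168 (mod 319)
8^32 ≡ 168^2 = 28224 ≡ 152 (mod 319)
8^64 ≡ 152^2 = 23104 ≡ 136 (mod 319)
8^128 ≡ 136^2 = 18496 ≡ 313 (mod 319)
8^256 ≡ 313^2 = 97969 ≡ 36 (mod 319)
318 = 256 + 32 + 16 + 8 + 4 + 2 in binary powers of 2.
So 8^318 ≡ 36 · 152 · 168 · 49 · 268 · 64 ≡ 236 (mod 319).
Since 236 ≠ 1, base 8 is a Fermat witness: 319 is composite.

236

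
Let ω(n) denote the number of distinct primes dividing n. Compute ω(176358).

176358 = 2 · 88179
88179 = 3 · 29393
29393 = 7 · 4199
4199 = 13 · 323
323 = 17 · 19
176358 = 2 · 3 · 7 · 13 · 17 · 19, which has 6 distinct prime factors.

6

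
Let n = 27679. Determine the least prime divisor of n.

27679 is odd.
Digit sum 31, not divisible by 3.
Ends in 9: not divisible by 5.
7: 27679 = 7·3954 + 1
11: 27679 = 11·2516 + 3
13: 27679 = 13·2129 + 2
17: 27679 = 17·1628 + 3
19: 27679 = 19·1456 + 15
23: 27679 = 23·1203 + 10
29: 27679 = 29·954 + 13
31: 27679 = 31·892 + 27
37: 27679 = 37·748 + 3
41: 27679 = 41·675 + 4
43: 27679 = 43·643 + 30
47: 27679 = 47·588 + 43
53: 27679 = 53·522 + 13
59: 27679 = 59·469 + 8
61: 27679 = 61·453 + 46
67: 27679 = 67·413 + 8
71: 27679 = 71·389 + 60
73: 27679 = 73·379 + 12
79: 27679 = 79·350 + 29
83: 27679 = 83·333 + 40
89: 27679 = 89·311

89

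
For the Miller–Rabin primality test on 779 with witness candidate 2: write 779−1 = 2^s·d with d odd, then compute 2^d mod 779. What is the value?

471

779 − 1 = 778 = 2^1 · 389, so d = 389.
2^1 ≡ 2 (mod 779)
2^2 ≡ 2^2 = 4 ≡ 4 (mod 779)
2^4 ≡ 4^2 = 16 ≡ 16 (mod 779)
2^8 ≡ 16^2 = 256 ≡ 256 (mod 779)
2^16 ≡ 256^2 = 65536 ≡ 100 (mod 779)
2^32 ≡ 100^2 = 10000 ≡ 652 (mod 779)
2^64 ≡ 652^2 = 425104 ≡ 549 (mod 779)
2^128 ≡ 549^2 = 301401 ≡ 707 (mod 779)
2^256 ≡ 707^2 = 499849 ≡ 510 (mod 779)
389 = 256 + 128 + 4 + 1 in binary powers of 2.
So 2^389 ≡ 510 · 707 · 16 · 2 ≡ 471 (mod 779).
Squaring chain: 471; never reaches −1, so base 2 is a Miller–Rabin witness that 779 is composite.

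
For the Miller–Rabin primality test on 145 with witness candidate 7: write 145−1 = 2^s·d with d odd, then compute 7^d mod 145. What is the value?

145 − 1 = 144 = 2^4 · 9, so d = 9.
7^1 ≡ 7 (mod 145)
7^2 ≡ 7^2 = 49 ≡ 49 (mod 145)
7^4 ≡ 49^2 = 2401 ≡ 81 (mod 145)
7^8 ≡ 81^2 = 6561 ≡ 36 (mod 145)
9 = 8 + 1 in binary powers of 2.
So 7^9 ≡ 36 · 7 ≡ 107 (mod 145).
Squaring chain: 107 → 139 → 36 → 136; never reaches −1, so base 7 is a Miller–Rabin witness that 145 is composite.

107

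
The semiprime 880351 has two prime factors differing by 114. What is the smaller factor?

883

Since p = q + 114, we have 880351 = q(q + 114), so q² + 114q − 880351 = 0.
Discriminant: 114² + 4·880351 = 12996 + 3521404 = 3534400; √3534400 = 1880.
q = (−114 + 1880)/2 = 883, and p = q + 114 = 997.
Check: 883 · 997 = 880351.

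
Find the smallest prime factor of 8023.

8023 is odd.
Digit sum 13, not divisible by 3.
Ends in 3: not divisible by 5.
7: 8023 = 7·1146 + 1
11: 8023 = 11·729 + 4
13: 8023 = 13·617 + 2
17: 8023 = 17·471 + 16
19: 8023 = 19·422 + 5
23: 8023 = 23·348 + 19
29: 8023 = 29·276 + 19
31: 8023 = 31·258 + 25
37: 8023 = 37·216 + 31
41: 8023 = 41·195 + 28
43: 8023 = 43·186 + 25
47: 8023 = 47·170 + 33
53: 8023 = 53·151 + 20
59: 8023 = 59·135 + 58
61: 8023 = 61·131 + 32
67: 8023 = 67·119 + 50
71: 8023 = 71·113

71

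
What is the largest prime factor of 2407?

2407 = 29 · 83
83 is prime.
So 2407 = 29 · 83; the largest prime factor is 83.

83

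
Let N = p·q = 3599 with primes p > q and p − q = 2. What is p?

61

Since p = q + 2, we have 3599 = q(q + 2), so q² + 2q − 3599 = 0.
Discriminant: 2² + 4·3599 = 4 + 14396 = 14400; √14400 = 120.
q = (−2 + 120)/2 = 59, and p = q + 2 = 61.
Check: 59 · 61 = 3599.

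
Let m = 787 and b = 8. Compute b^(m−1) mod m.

1

8^1 ≡ 8 (mod 787)
8^2 ≡ 8^2 = 64 ≡ 64 (mod 787)
8^4 ≡ 64^2 = 4096 ≡ 161 (mod 787)
8^8 ≡ 161^2 = 25921 ≡ 737 (mod 787)
8^16 ≡ 737^2 = 543169 ≡ 139 (mod 787)
8^32 ≡ 139^2 = 19321 ≡ 433 (mod 787)
8^64 ≡ 433^2 = 187489 ≡ 183 (mod 787)
8^128 ≡ 183^2 = 33489 ≡ 435 (mod 787)
8^256 ≡ 435^2 = 189225 ≡ 345 (mod 787)
8^512 ≡ 345^2 = 119025 ≡ 188 (mod 787)
786 = 512 + 256 + 16 + 2 in binary powers of 2.
So 8^786 ≡ 188 · 345 · 139 · 64 ≡ 1 (mod 787).
Since the result is 1, base 8 gives no evidence that 787 is composite.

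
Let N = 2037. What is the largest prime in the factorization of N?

97

2037 = 3 · 679
679 = 7 · 97
97 is prime.
So 2037 = 3 · 7 · 97; the largest prime factor is 97.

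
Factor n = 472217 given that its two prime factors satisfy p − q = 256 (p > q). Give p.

827

Since p = q + 256, we have 472217 = q(q + 256), so q² + 256q − 472217 = 0.
Discriminant: 256² + 4·472217 = 65536 + 1888868 = 1954404; √1954404 = 1398.
q = (−256 + 1398)/2 = 571, and p = q + 256 = 827.
Check: 571 · 827 = 472217.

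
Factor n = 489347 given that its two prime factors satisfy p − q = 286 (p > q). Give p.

857

Since p = q + 286, we have 489347 = q(q + 286), so q² + 286q − 489347 = 0.
Discriminant: 286² + 4·489347 = 81796 + 1957388 = 2039184; √2039184 = 1428.
q = (−286 + 1428)/2 = 571, and p = q + 286 = 857.
Check: 571 · 857 = 489347.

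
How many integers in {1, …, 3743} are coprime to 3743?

Factor: 3743 = 19 · 197.
φ(3743) = (19−1) · (197−1) = 18 · 196 = 3528.

3528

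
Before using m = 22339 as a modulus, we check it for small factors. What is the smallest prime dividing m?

89

22339 is odd.
Digit sum 19, not divisible by 3.
Ends in 9: not divisible by 5.
7: 22339 = 7·3191 + 2
11: 22339 = 11·2030 + 9
13: 22339 = 13·1718 + 5
17: 22339 = 17·1314 + 1
19: 22339 = 19·1175 + 14
23: 22339 = 23·971 + 6
29: 22339 = 29·770 + 9
31: 22339 = 31·720 + 19
37: 22339 = 37·603 + 28
41: 22339 = 41·544 + 35
43: 22339 = 43·519 + 22
47: 22339 = 47·475 + 14
53: 22339 = 53·421 + 26
59: 22339 = 59·378 + 37
61: 22339 = 61·366 + 13
67: 22339 = 67·333 + 28
71: 22339 = 71·314 + 45
73: 22339 = 73·306 + 1
79: 22339 = 79·282 + 61
83: 22339 = 83·269 + 12
89: 22339 = 89·251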